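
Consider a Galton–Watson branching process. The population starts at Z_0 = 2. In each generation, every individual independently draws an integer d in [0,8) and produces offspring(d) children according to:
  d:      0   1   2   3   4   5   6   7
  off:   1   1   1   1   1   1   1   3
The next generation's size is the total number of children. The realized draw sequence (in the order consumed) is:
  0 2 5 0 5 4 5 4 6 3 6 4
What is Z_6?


gen 0: Z_0=2, draws=[0, 2], offspring=[1, 1], Z_1=2
gen 1: Z_1=2, draws=[5, 0], offspring=[1, 1], Z_2=2
gen 2: Z_2=2, draws=[5, 4], offspring=[1, 1], Z_3=2
gen 3: Z_3=2, draws=[5, 4], offspring=[1, 1], Z_4=2
gen 4: Z_4=2, draws=[6, 3], offspring=[1, 1], Z_5=2
gen 5: Z_5=2, draws=[6, 4], offspring=[1, 1], Z_6=2

2


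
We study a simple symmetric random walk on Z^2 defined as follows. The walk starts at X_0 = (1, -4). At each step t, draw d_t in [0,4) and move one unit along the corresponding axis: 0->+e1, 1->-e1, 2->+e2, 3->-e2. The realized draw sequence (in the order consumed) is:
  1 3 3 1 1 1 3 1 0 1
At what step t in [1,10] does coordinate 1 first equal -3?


t=0: X=(1, -4), d=1 → -e1, X_1=(0, -4)
t=1: X=(0, -4), d=3 → -e2, X_2=(0, -5)
t=2: X=(0, -5), d=3 → -e2, X_3=(0, -6)
t=3: X=(0, -6), d=1 → -e1, X_4=(-1, -6)
t=4: X=(-1, -6), d=1 → -e1, X_5=(-2, -6)
t=5: X=(-2, -6), d=1 → -e1, X_6=(-3, -6)
t=6: X=(-3, -6), d=3 → -e2, X_7=(-3, -7)
t=7: X=(-3, -7), d=1 → -e1, X_8=(-4, -7)
t=8: X=(-4, -7), d=0 → +e1, X_9=(-3, -7)
t=9: X=(-3, -7), d=1 → -e1, X_10=(-4, -7)

6


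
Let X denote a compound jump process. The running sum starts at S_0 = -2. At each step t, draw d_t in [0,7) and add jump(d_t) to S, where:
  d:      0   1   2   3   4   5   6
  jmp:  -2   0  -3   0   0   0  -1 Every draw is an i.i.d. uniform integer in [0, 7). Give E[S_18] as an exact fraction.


-122/7

Outcome values over d=0..6: [-2, 0, -3, 0, 0, 0, -1]
Σy = -6, Σy² = 14, M = 7
μ = -6/7 = -6/7,  σ² = 14/7 − (-6/7)² = 62/49
E[S_18] = -2 + 18·(-6/7) = -122/7


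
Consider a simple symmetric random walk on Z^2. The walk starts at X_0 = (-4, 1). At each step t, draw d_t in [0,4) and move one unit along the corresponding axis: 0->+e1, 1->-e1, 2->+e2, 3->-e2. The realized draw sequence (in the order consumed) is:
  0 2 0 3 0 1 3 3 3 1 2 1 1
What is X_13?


(-5, -1)

t=0: X=(-4, 1), d=0 → +e1, X_1=(-3, 1)
t=1: X=(-3, 1), d=2 → +e2, X_2=(-3, 2)
t=2: X=(-3, 2), d=0 → +e1, X_3=(-2, 2)
t=3: X=(-2, 2), d=3 → -e2, X_4=(-2, 1)
t=4: X=(-2, 1), d=0 → +e1, X_5=(-1, 1)
t=5: X=(-1, 1), d=1 → -e1, X_6=(-2, 1)
t=6: X=(-2, 1), d=3 → -e2, X_7=(-2, 0)
t=7: X=(-2, 0), d=3 → -e2, X_8=(-2, -1)
t=8: X=(-2, -1), d=3 → -e2, X_9=(-2, -2)
t=9: X=(-2, -2), d=1 → -e1, X_10=(-3, -2)
t=10: X=(-3, -2), d=2 → +e2, X_11=(-3, -1)
t=11: X=(-3, -1), d=1 → -e1, X_12=(-4, -1)
t=12: X=(-4, -1), d=1 → -e1, X_13=(-5, -1)


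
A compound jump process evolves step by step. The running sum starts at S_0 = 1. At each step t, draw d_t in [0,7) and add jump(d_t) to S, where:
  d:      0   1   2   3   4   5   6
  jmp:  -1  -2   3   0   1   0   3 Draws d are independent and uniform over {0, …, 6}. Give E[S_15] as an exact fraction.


67/7

Outcome values over d=0..6: [-1, -2, 3, 0, 1, 0, 3]
Σy = 4, Σy² = 24, M = 7
μ = 4/7 = 4/7,  σ² = 24/7 − (4/7)² = 152/49
E[S_15] = 1 + 15·(4/7) = 67/7


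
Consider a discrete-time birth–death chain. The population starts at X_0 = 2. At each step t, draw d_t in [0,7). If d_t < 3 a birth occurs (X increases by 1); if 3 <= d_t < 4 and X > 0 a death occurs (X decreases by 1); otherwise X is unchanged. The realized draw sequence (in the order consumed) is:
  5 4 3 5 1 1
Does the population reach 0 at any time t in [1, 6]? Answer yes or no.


t=0: X=2, d=5 → hold, X_1=2
t=1: X=2, d=4 → hold, X_2=2
t=2: X=2, d=3 → death, X_3=1
t=3: X=1, d=5 → hold, X_4=1
t=4: X=1, d=1 → birth, X_5=2
t=5: X=2, d=1 → birth, X_6=3

no


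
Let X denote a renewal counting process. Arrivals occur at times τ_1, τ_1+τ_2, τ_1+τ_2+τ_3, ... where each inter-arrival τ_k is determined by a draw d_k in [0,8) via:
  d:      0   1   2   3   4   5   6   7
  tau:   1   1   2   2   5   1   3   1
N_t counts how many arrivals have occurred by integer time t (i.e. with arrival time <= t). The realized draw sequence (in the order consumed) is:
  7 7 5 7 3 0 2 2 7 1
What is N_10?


7

draw d_1=7: τ_1=1, arrival time A_1=1
draw d_2=7: τ_2=1, arrival time A_2=2
draw d_3=5: τ_3=1, arrival time A_3=3
draw d_4=7: τ_4=1, arrival time A_4=4
draw d_5=3: τ_5=2, arrival time A_5=6
draw d_6=0: τ_6=1, arrival time A_6=7
draw d_7=2: τ_7=2, arrival time A_7=9
draw d_8=2: τ_8=2, arrival time A_8=11
draw d_9=7: τ_9=1, arrival time A_9=12
draw d_10=1: τ_10=1, arrival time A_10=13
N_t over t=0..10: 0:0 1:1 2:2 3:3 4:4 5:4 6:5 7:6 8:6 9:7 10:7


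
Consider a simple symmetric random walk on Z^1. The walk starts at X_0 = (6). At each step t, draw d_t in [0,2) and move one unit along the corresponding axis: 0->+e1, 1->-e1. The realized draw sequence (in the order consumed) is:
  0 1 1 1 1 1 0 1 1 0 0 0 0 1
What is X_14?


t=0: X=(6), d=0 → +e1, X_1=(7)
t=1: X=(7), d=1 → -e1, X_2=(6)
t=2: X=(6), d=1 → -e1, X_3=(5)
t=3: X=(5), d=1 → -e1, X_4=(4)
t=4: X=(4), d=1 → -e1, X_5=(3)
t=5: X=(3), d=1 → -e1, X_6=(2)
t=6: X=(2), d=0 → +e1, X_7=(3)
t=7: X=(3), d=1 → -e1, X_8=(2)
t=8: X=(2), d=1 → -e1, X_9=(1)
t=9: X=(1), d=0 → +e1, X_10=(2)
t=10: X=(2), d=0 → +e1, X_11=(3)
t=11: X=(3), d=0 → +e1, X_12=(4)
t=12: X=(4), d=0 → +e1, X_13=(5)
t=13: X=(5), d=1 → -e1, X_14=(4)

(4)


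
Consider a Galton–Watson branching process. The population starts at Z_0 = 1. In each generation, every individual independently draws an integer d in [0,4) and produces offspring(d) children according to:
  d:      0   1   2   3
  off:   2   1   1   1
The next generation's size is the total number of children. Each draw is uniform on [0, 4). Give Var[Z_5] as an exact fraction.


3939375/1048576

Outcome values over d=0..3: [2, 1, 1, 1]
Σy = 5, Σy² = 7, M = 4
μ = 5/4 = 5/4,  σ² = 7/4 − (5/4)² = 3/16
V_0 = 0, E_0 = 1
V_1 = 3/16·E_0 + (5/4)²·V_0 = 3/16;  E_1 = 5/4
V_2 = 3/16·E_1 + (5/4)²·V_1 = 135/256;  E_2 = 25/16
V_3 = 3/16·E_2 + (5/4)²·V_2 = 4575/4096;  E_3 = 125/64
V_4 = 3/16·E_3 + (5/4)²·V_3 = 138375/65536;  E_4 = 625/256
V_5 = 3/16·E_4 + (5/4)²·V_4 = 3939375/1048576;  E_5 = 3125/1024


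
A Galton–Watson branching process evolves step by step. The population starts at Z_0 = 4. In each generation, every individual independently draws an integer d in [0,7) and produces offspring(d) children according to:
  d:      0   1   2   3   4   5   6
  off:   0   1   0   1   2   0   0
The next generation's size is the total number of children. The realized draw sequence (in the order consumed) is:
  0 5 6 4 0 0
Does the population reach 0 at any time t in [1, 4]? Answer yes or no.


gen 0: Z_0=4, draws=[0, 5, 6, 4], offspring=[0, 0, 0, 2], Z_1=2
gen 1: Z_1=2, draws=[0, 0], offspring=[0, 0], Z_2=0
gen 2: Z_2=0, draws=[], offspring=[], Z_3=0
gen 3: Z_3=0, draws=[], offspring=[], Z_4=0

yes


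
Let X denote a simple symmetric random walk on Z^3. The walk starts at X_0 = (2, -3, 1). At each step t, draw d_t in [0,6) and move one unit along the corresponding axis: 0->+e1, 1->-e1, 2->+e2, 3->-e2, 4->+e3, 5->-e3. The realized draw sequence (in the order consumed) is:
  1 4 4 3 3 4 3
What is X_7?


t=0: X=(2, -3, 1), d=1 → -e1, X_1=(1, -3, 1)
t=1: X=(1, -3, 1), d=4 → +e3, X_2=(1, -3, 2)
t=2: X=(1, -3, 2), d=4 → +e3, X_3=(1, -3, 3)
t=3: X=(1, -3, 3), d=3 → -e2, X_4=(1, -4, 3)
t=4: X=(1, -4, 3), d=3 → -e2, X_5=(1, -5, 3)
t=5: X=(1, -5, 3), d=4 → +e3, X_6=(1, -5, 4)
t=6: X=(1, -5, 4), d=3 → -e2, X_7=(1, -6, 4)

(1, -6, 4)


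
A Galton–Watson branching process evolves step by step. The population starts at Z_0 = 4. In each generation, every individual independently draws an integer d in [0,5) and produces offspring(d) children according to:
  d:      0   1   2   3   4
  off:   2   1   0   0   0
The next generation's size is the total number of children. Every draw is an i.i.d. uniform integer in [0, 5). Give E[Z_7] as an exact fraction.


8748/78125

Outcome values over d=0..4: [2, 1, 0, 0, 0]
Σy = 3, Σy² = 5, M = 5
μ = 3/5 = 3/5,  σ² = 5/5 − (3/5)² = 16/25
E[Z_0] = 4
E[Z_1] = 3/5·E[Z_0] = 12/5
E[Z_2] = 3/5·E[Z_1] = 36/25
E[Z_3] = 3/5·E[Z_2] = 108/125
E[Z_4] = 3/5·E[Z_3] = 324/625
E[Z_5] = 3/5·E[Z_4] = 972/3125
E[Z_6] = 3/5·E[Z_5] = 2916/15625
E[Z_7] = 3/5·E[Z_6] = 8748/78125


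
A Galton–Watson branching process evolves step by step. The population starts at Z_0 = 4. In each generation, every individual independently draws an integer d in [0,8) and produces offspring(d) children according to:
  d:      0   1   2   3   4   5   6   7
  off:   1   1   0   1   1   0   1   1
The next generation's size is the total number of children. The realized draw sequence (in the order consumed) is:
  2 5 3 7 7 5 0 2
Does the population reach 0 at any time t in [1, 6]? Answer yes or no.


yes

gen 0: Z_0=4, draws=[2, 5, 3, 7], offspring=[0, 0, 1, 1], Z_1=2
gen 1: Z_1=2, draws=[7, 5], offspring=[1, 0], Z_2=1
gen 2: Z_2=1, draws=[0], offspring=[1], Z_3=1
gen 3: Z_3=1, draws=[2], offspring=[0], Z_4=0
gen 4: Z_4=0, draws=[], offspring=[], Z_5=0
gen 5: Z_5=0, draws=[], offspring=[], Z_6=0


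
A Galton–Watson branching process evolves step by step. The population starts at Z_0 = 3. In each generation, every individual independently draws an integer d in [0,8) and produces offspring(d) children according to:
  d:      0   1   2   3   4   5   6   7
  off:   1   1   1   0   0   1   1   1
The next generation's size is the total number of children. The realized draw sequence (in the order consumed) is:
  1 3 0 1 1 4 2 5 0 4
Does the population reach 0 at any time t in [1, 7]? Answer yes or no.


yes

gen 0: Z_0=3, draws=[1, 3, 0], offspring=[1, 0, 1], Z_1=2
gen 1: Z_1=2, draws=[1, 1], offspring=[1, 1], Z_2=2
gen 2: Z_2=2, draws=[4, 2], offspring=[0, 1], Z_3=1
gen 3: Z_3=1, draws=[5], offspring=[1], Z_4=1
gen 4: Z_4=1, draws=[0], offspring=[1], Z_5=1
gen 5: Z_5=1, draws=[4], offspring=[0], Z_6=0
gen 6: Z_6=0, draws=[], offspring=[], Z_7=0


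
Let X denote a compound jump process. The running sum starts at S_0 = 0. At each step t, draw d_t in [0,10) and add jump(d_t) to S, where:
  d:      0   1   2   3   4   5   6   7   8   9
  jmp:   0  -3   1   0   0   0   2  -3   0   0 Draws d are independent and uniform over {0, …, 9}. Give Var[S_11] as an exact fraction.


2431/100

Outcome values over d=0..9: [0, -3, 1, 0, 0, 0, 2, -3, 0, 0]
Σy = -3, Σy² = 23, M = 10
μ = -3/10 = -3/10,  σ² = 23/10 − (-3/10)² = 221/100
Independent increments: Var[S_11] = 11·σ² = 11·(221/100) = 2431/100


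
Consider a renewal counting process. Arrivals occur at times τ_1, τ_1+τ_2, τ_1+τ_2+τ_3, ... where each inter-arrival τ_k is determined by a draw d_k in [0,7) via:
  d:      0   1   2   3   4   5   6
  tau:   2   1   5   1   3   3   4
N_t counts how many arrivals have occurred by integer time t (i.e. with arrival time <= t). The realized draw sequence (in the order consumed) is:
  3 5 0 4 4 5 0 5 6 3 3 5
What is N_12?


draw d_1=3: τ_1=1, arrival time A_1=1
draw d_2=5: τ_2=3, arrival time A_2=4
draw d_3=0: τ_3=2, arrival time A_3=6
draw d_4=4: τ_4=3, arrival time A_4=9
draw d_5=4: τ_5=3, arrival time A_5=12
draw d_6=5: τ_6=3, arrival time A_6=15
draw d_7=0: τ_7=2, arrival time A_7=17
draw d_8=5: τ_8=3, arrival time A_8=20
draw d_9=6: τ_9=4, arrival time A_9=24
draw d_10=3: τ_10=1, arrival time A_10=25
draw d_11=3: τ_11=1, arrival time A_11=26
draw d_12=5: τ_12=3, arrival time A_12=29
N_t over t=0..12: 0:0 1:1 2:1 3:1 4:2 5:2 6:3 7:3 8:3 9:4 10:4 11:4 12:5

5


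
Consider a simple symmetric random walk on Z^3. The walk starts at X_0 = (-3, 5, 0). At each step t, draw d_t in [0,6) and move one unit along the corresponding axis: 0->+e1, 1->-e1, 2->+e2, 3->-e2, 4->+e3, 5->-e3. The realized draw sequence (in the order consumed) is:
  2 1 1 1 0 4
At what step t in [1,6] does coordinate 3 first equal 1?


6

t=0: X=(-3, 5, 0), d=2 → +e2, X_1=(-3, 6, 0)
t=1: X=(-3, 6, 0), d=1 → -e1, X_2=(-4, 6, 0)
t=2: X=(-4, 6, 0), d=1 → -e1, X_3=(-5, 6, 0)
t=3: X=(-5, 6, 0), d=1 → -e1, X_4=(-6, 6, 0)
t=4: X=(-6, 6, 0), d=0 → +e1, X_5=(-5, 6, 0)
t=5: X=(-5, 6, 0), d=4 → +e3, X_6=(-5, 6, 1)


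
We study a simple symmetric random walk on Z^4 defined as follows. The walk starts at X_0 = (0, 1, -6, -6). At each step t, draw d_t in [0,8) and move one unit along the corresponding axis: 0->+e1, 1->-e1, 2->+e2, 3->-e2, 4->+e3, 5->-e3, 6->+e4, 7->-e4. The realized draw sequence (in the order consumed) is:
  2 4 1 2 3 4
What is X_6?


t=0: X=(0, 1, -6, -6), d=2 → +e2, X_1=(0, 2, -6, -6)
t=1: X=(0, 2, -6, -6), d=4 → +e3, X_2=(0, 2, -5, -6)
t=2: X=(0, 2, -5, -6), d=1 → -e1, X_3=(-1, 2, -5, -6)
t=3: X=(-1, 2, -5, -6), d=2 → +e2, X_4=(-1, 3, -5, -6)
t=4: X=(-1, 3, -5, -6), d=3 → -e2, X_5=(-1, 2, -5, -6)
t=5: X=(-1, 2, -5, -6), d=4 → +e3, X_6=(-1, 2, -4, -6)

(-1, 2, -4, -6)


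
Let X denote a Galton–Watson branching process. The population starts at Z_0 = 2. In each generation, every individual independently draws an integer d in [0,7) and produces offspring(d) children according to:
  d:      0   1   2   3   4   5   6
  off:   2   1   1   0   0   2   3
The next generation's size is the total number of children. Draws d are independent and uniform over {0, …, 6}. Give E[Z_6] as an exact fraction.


1062882/117649

Outcome values over d=0..6: [2, 1, 1, 0, 0, 2, 3]
Σy = 9, Σy² = 19, M = 7
μ = 9/7 = 9/7,  σ² = 19/7 − (9/7)² = 52/49
E[Z_0] = 2
E[Z_1] = 9/7·E[Z_0] = 18/7
E[Z_2] = 9/7·E[Z_1] = 162/49
E[Z_3] = 9/7·E[Z_2] = 1458/343
E[Z_4] = 9/7·E[Z_3] = 13122/2401
E[Z_5] = 9/7·E[Z_4] = 118098/16807
E[Z_6] = 9/7·E[Z_5] = 1062882/117649


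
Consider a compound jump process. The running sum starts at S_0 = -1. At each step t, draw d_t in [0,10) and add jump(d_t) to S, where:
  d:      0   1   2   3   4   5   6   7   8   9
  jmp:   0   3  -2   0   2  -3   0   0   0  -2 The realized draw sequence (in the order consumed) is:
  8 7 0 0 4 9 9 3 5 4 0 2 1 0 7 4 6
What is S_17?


t=0: S=-1, d=8, jump=0, S_1=-1
t=1: S=-1, d=7, jump=0, S_2=-1
t=2: S=-1, d=0, jump=0, S_3=-1
t=3: S=-1, d=0, jump=0, S_4=-1
t=4: S=-1, d=4, jump=2, S_5=1
t=5: S=1, d=9, jump=-2, S_6=-1
t=6: S=-1, d=9, jump=-2, S_7=-3
t=7: S=-3, d=3, jump=0, S_8=-3
t=8: S=-3, d=5, jump=-3, S_9=-6
t=9: S=-6, d=4, jump=2, S_10=-4
t=10: S=-4, d=0, jump=0, S_11=-4
t=11: S=-4, d=2, jump=-2, S_12=-6
t=12: S=-6, d=1, jump=3, S_13=-3
t=13: S=-3, d=0, jump=0, S_14=-3
t=14: S=-3, d=7, jump=0, S_15=-3
t=15: S=-3, d=4, jump=2, S_16=-1
t=16: S=-1, d=6, jump=0, S_17=-1

-1


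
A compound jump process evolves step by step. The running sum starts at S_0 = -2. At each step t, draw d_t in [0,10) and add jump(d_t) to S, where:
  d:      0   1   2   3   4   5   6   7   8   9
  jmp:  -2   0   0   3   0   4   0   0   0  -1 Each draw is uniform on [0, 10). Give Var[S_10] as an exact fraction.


142/5

Outcome values over d=0..9: [-2, 0, 0, 3, 0, 4, 0, 0, 0, -1]
Σy = 4, Σy² = 30, M = 10
μ = 4/10 = 2/5,  σ² = 30/10 − (2/5)² = 71/25
Independent increments: Var[S_10] = 10·σ² = 10·(71/25) = 142/5


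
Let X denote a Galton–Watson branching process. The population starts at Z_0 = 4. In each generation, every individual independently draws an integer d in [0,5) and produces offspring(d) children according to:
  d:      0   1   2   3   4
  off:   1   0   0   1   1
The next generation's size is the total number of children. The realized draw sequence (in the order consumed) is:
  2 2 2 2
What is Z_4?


gen 0: Z_0=4, draws=[2, 2, 2, 2], offspring=[0, 0, 0, 0], Z_1=0
gen 1: Z_1=0, draws=[], offspring=[], Z_2=0
gen 2: Z_2=0, draws=[], offspring=[], Z_3=0
gen 3: Z_3=0, draws=[], offspring=[], Z_4=0

0


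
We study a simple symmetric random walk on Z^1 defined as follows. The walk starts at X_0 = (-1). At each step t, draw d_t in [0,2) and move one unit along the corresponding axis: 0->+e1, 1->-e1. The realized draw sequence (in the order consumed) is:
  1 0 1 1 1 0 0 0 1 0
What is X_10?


t=0: X=(-1), d=1 → -e1, X_1=(-2)
t=1: X=(-2), d=0 → +e1, X_2=(-1)
t=2: X=(-1), d=1 → -e1, X_3=(-2)
t=3: X=(-2), d=1 → -e1, X_4=(-3)
t=4: X=(-3), d=1 → -e1, X_5=(-4)
t=5: X=(-4), d=0 → +e1, X_6=(-3)
t=6: X=(-3), d=0 → +e1, X_7=(-2)
t=7: X=(-2), d=0 → +e1, X_8=(-1)
t=8: X=(-1), d=1 → -e1, X_9=(-2)
t=9: X=(-2), d=0 → +e1, X_10=(-1)

(-1)


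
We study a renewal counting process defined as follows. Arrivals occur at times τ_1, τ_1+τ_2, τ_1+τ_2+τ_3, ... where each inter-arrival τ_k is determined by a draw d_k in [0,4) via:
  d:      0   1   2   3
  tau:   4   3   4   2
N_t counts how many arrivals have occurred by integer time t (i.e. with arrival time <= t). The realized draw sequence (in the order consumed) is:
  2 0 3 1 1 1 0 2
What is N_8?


2

draw d_1=2: τ_1=4, arrival time A_1=4
draw d_2=0: τ_2=4, arrival time A_2=8
draw d_3=3: τ_3=2, arrival time A_3=10
draw d_4=1: τ_4=3, arrival time A_4=13
draw d_5=1: τ_5=3, arrival time A_5=16
draw d_6=1: τ_6=3, arrival time A_6=19
draw d_7=0: τ_7=4, arrival time A_7=23
draw d_8=2: τ_8=4, arrival time A_8=27
N_t over t=0..8: 0:0 1:0 2:0 3:0 4:1 5:1 6:1 7:1 8:2


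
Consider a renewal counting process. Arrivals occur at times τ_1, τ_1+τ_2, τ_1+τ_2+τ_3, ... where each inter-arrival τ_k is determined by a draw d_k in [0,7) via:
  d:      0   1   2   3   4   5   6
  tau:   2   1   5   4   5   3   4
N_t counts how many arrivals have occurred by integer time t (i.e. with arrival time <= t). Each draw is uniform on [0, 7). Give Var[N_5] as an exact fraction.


Inter-arrival values over d=0..6: [2, 1, 5, 4, 5, 3, 4]
Each d has probability 1/7, so the pmf of τ is: f(1) = 1/7, f(2) = 1/7, f(3) = 1/7, f(4) = 2/7, f(5) = 2/7
Let p_n(j) = P(N_n = j), with p_0 = [1]. Condition on τ_1: p_n(0) = P(τ > n), and for j >= 1, p_n(j) = Σ_{k<=n} f(k)·p_{n−k}(j−1)
p_1 = [6/7, 1/7]  (j = 0..1)
p_2 = [5/7, 13/49, 1/49]  (j = 0..2)
p_3 = [4/7, 18/49, 20/343, 1/343]  (j = 0..3)
p_4 = [2/7, 29/49, 38/343, 27/2401, 1/2401]  (j = 0..4)
p_5 = [0, 37/49, 74/343, 65/2401, 34/16807, 1/16807]  (j = 0..5)
E[N_5] = Σ j·p_5(j) = 21449/16807;  E[N_5²] = Σ j²·p_5(j) = 31859/16807
Var[N_5] = 31859/16807 − (21449/16807)² = 75394612/282475249

75394612/282475249


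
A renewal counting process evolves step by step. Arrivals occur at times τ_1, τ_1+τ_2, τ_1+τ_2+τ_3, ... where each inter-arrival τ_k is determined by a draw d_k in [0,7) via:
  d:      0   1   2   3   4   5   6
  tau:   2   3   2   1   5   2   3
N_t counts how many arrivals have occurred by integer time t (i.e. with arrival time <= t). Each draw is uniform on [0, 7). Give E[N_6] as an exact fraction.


Inter-arrival values over d=0..6: [2, 3, 2, 1, 5, 2, 3]
Each d has probability 1/7, so the pmf of τ is: f(1) = 1/7, f(2) = 3/7, f(3) = 2/7, f(5) = 1/7
Renewal equation for m(n) = E[N_n]: condition on τ_1 = k (if k <= n, one arrival plus a fresh copy on the remaining n−k steps): m(n) = F(n) + Σ_{k<=n} f(k)·m(n−k), where F(n) = P(τ <= n) and m(0) = 0
m(1) = F(1) = 1/7
m(2) = F(2) + f(1)·m(1) = 4/7 + 1/7·1/7 = 29/49
m(3) = F(3) + f(1)·m(2) + f(2)·m(1) = 6/7 + 1/7·29/49 + 3/7·1/7 = 344/343
m(4) = F(4) + f(1)·m(3) + f(2)·m(2) + f(3)·m(1) = 6/7 + 1/7·344/343 + 3/7·29/49 + 2/7·1/7 = 3109/2401
m(5) = F(5) + f(1)·m(4) + f(2)·m(3) + f(3)·m(2) = 1 + 1/7·3109/2401 + 3/7·344/343 + 2/7·29/49 = 29982/16807
m(6) = F(6) + f(1)·m(5) + f(2)·m(4) + f(3)·m(3) + f(5)·m(1) = 1 + 1/7·29982/16807 + 3/7·3109/2401 + 2/7·344/343 + 1/7·1/7 = 249033/117649
E[N_6] = m(6) = 249033/117649

249033/117649


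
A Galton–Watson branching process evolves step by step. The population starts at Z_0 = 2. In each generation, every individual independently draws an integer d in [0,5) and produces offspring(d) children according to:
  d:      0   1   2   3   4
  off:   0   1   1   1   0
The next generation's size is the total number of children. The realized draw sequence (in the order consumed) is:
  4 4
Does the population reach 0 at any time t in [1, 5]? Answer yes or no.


gen 0: Z_0=2, draws=[4, 4], offspring=[0, 0], Z_1=0
gen 1: Z_1=0, draws=[], offspring=[], Z_2=0
gen 2: Z_2=0, draws=[], offspring=[], Z_3=0
gen 3: Z_3=0, draws=[], offspring=[], Z_4=0
gen 4: Z_4=0, draws=[], offspring=[], Z_5=0

yes


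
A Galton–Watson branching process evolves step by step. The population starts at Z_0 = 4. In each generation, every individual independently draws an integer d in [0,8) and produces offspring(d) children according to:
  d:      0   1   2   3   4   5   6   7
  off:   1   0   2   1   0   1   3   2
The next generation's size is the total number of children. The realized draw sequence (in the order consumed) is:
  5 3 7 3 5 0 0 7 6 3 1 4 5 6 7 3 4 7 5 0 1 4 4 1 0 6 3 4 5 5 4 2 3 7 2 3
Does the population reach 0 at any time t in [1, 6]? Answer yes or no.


no

gen 0: Z_0=4, draws=[5, 3, 7, 3], offspring=[1, 1, 2, 1], Z_1=5
gen 1: Z_1=5, draws=[5, 0, 0, 7, 6], offspring=[1, 1, 1, 2, 3], Z_2=8
gen 2: Z_2=8, draws=[3, 1, 4, 5, 6, 7, 3, 4], offspring=[1, 0, 0, 1, 3, 2, 1, 0], Z_3=8
gen 3: Z_3=8, draws=[7, 5, 0, 1, 4, 4, 1, 0], offspring=[2, 1, 1, 0, 0, 0, 0, 1], Z_4=5
gen 4: Z_4=5, draws=[6, 3, 4, 5, 5], offspring=[3, 1, 0, 1, 1], Z_5=6
gen 5: Z_5=6, draws=[4, 2, 3, 7, 2, 3], offspring=[0, 2, 1, 2, 2, 1], Z_6=8


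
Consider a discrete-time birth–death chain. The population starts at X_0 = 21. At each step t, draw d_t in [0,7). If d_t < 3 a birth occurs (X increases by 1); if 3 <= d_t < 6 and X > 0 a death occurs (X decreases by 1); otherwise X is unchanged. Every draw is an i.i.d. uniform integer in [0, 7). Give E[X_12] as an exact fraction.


21

X can drop by at most 1 per step and X_0 = 21 > T = 12, so X_t >= 21 − t >= 9 > 0 for every t <= 12: the floor at 0 (the 'and X > 0' condition) never binds. Hence X_12 = X_0 + Σ_{t<12} Y_t with i.i.d. increments Y_t = y(d_t) ∈ {+1, −1, 0}.
Outcome values over d=0..6: [1, 1, 1, -1, -1, -1, 0]
Σy = 0, Σy² = 6, M = 7
μ = 0/7 = 0,  σ² = 6/7 − (0)² = 6/7
E[X_12] = 21 + 12·(0) = 21


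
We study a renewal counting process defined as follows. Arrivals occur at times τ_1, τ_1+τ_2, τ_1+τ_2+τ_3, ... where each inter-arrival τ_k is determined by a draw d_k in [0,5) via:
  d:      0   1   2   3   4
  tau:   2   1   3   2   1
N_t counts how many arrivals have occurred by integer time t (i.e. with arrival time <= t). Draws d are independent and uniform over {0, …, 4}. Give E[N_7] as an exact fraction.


Inter-arrival values over d=0..4: [2, 1, 3, 2, 1]
Each d has probability 1/5, so the pmf of τ is: f(1) = 2/5, f(2) = 2/5, f(3) = 1/5
Renewal equation for m(n) = E[N_n]: condition on τ_1 = k (if k <= n, one arrival plus a fresh copy on the remaining n−k steps): m(n) = F(n) + Σ_{k<=n} f(k)·m(n−k), where F(n) = P(τ <= n) and m(0) = 0
m(1) = F(1) = 2/5
m(2) = F(2) + f(1)·m(1) = 4/5 + 2/5·2/5 = 24/25
m(3) = F(3) + f(1)·m(2) + f(2)·m(1) = 1 + 2/5·24/25 + 2/5·2/5 = 193/125
m(4) = F(4) + f(1)·m(3) + f(2)·m(2) + f(3)·m(1) = 1 + 2/5·193/125 + 2/5·24/25 + 1/5·2/5 = 1301/625
m(5) = F(5) + f(1)·m(4) + f(2)·m(3) + f(3)·m(2) = 1 + 2/5·1301/625 + 2/5·193/125 + 1/5·24/25 = 8257/3125
m(6) = F(6) + f(1)·m(5) + f(2)·m(4) + f(3)·m(3) = 1 + 2/5·8257/3125 + 2/5·1301/625 + 1/5·193/125 = 49974/15625
m(7) = F(7) + f(1)·m(6) + f(2)·m(5) + f(3)·m(4) = 1 + 2/5·49974/15625 + 2/5·8257/3125 + 1/5·1301/625 = 293168/78125
E[N_7] = m(7) = 293168/78125

293168/78125


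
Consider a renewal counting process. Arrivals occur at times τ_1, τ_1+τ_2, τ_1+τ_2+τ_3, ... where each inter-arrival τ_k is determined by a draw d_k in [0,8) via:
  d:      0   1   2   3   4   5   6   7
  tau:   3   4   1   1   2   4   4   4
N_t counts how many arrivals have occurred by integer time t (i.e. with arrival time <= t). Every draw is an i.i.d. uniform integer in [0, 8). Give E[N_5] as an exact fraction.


Inter-arrival values over d=0..7: [3, 4, 1, 1, 2, 4, 4, 4]
Each d has probability 1/8, so the pmf of τ is: f(1) = 1/4, f(2) = 1/8, f(3) = 1/8, f(4) = 1/2
Renewal equation for m(n) = E[N_n]: condition on τ_1 = k (if k <= n, one arrival plus a fresh copy on the remaining n−k steps): m(n) = F(n) + Σ_{k<=n} f(k)·m(n−k), where F(n) = P(τ <= n) and m(0) = 0
m(1) = F(1) = 1/4
m(2) = F(2) + f(1)·m(1) = 3/8 + 1/4·1/4 = 7/16
m(3) = F(3) + f(1)·m(2) + f(2)·m(1) = 1/2 + 1/4·7/16 + 1/8·1/4 = 41/64
m(4) = F(4) + f(1)·m(3) + f(2)·m(2) + f(3)·m(1) = 1 + 1/4·41/64 + 1/8·7/16 + 1/8·1/4 = 319/256
m(5) = F(5) + f(1)·m(4) + f(2)·m(3) + f(3)·m(2) + f(4)·m(1) = 1 + 1/4·319/256 + 1/8·41/64 + 1/8·7/16 + 1/2·1/4 = 1609/1024
E[N_5] = m(5) = 1609/1024

1609/1024


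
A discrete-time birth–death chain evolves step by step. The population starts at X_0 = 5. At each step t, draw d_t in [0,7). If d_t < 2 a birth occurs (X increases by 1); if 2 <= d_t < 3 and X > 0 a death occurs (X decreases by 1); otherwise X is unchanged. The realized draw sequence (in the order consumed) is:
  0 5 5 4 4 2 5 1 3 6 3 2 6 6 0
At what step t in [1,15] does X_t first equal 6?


1

t=0: X=5, d=0 → birth, X_1=6
t=1: X=6, d=5 → hold, X_2=6
t=2: X=6, d=5 → hold, X_3=6
t=3: X=6, d=4 → hold, X_4=6
t=4: X=6, d=4 → hold, X_5=6
t=5: X=6, d=2 → death, X_6=5
t=6: X=5, d=5 → hold, X_7=5
t=7: X=5, d=1 → birth, X_8=6
t=8: X=6, d=3 → hold, X_9=6
t=9: X=6, d=6 → hold, X_10=6
t=10: X=6, d=3 → hold, X_11=6
t=11: X=6, d=2 → death, X_12=5
t=12: X=5, d=6 → hold, X_13=5
t=13: X=5, d=6 → hold, X_14=5
t=14: X=5, d=0 → birth, X_15=6


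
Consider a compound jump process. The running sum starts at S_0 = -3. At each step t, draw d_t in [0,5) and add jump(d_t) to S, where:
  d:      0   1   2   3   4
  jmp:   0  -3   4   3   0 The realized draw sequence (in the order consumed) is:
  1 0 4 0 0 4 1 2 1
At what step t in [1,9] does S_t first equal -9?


t=0: S=-3, d=1, jump=-3, S_1=-6
t=1: S=-6, d=0, jump=0, S_2=-6
t=2: S=-6, d=4, jump=0, S_3=-6
t=3: S=-6, d=0, jump=0, S_4=-6
t=4: S=-6, d=0, jump=0, S_5=-6
t=5: S=-6, d=4, jump=0, S_6=-6
t=6: S=-6, d=1, jump=-3, S_7=-9
t=7: S=-9, d=2, jump=4, S_8=-5
t=8: S=-5, d=1, jump=-3, S_9=-8

7


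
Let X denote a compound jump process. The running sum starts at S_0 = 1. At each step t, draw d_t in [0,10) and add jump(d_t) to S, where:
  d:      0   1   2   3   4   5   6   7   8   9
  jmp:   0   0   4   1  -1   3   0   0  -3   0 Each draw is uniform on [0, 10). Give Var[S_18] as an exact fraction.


Outcome values over d=0..9: [0, 0, 4, 1, -1, 3, 0, 0, -3, 0]
Σy = 4, Σy² = 36, M = 10
μ = 4/10 = 2/5,  σ² = 36/10 − (2/5)² = 86/25
Independent increments: Var[S_18] = 18·σ² = 18·(86/25) = 1548/25

1548/25


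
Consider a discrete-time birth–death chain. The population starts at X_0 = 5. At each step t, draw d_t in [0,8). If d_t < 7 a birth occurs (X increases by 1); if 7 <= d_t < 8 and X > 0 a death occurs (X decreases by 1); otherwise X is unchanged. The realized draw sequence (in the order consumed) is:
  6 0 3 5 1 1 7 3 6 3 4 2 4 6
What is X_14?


t=0: X=5, d=6 → birth, X_1=6
t=1: X=6, d=0 → birth, X_2=7
t=2: X=7, d=3 → birth, X_3=8
t=3: X=8, d=5 → birth, X_4=9
t=4: X=9, d=1 → birth, X_5=10
t=5: X=10, d=1 → birth, X_6=11
t=6: X=11, d=7 → death, X_7=10
t=7: X=10, d=3 → birth, X_8=11
t=8: X=11, d=6 → birth, X_9=12
t=9: X=12, d=3 → birth, X_10=13
t=10: X=13, d=4 → birth, X_11=14
t=11: X=14, d=2 → birth, X_12=15
t=12: X=15, d=4 → birth, X_13=16
t=13: X=16, d=6 → birth, X_14=17

17


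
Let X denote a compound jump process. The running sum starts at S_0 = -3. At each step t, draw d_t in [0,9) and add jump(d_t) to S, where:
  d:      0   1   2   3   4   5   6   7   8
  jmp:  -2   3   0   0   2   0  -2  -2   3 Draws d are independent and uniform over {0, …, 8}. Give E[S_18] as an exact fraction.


Outcome values over d=0..8: [-2, 3, 0, 0, 2, 0, -2, -2, 3]
Σy = 2, Σy² = 34, M = 9
μ = 2/9 = 2/9,  σ² = 34/9 − (2/9)² = 302/81
E[S_18] = -3 + 18·(2/9) = 1

1


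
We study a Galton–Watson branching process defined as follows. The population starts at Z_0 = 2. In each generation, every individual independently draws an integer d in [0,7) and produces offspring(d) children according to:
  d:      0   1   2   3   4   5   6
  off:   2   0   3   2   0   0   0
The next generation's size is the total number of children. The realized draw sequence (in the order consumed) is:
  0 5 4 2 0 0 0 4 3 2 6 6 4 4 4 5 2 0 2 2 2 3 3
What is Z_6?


gen 0: Z_0=2, draws=[0, 5], offspring=[2, 0], Z_1=2
gen 1: Z_1=2, draws=[4, 2], offspring=[0, 3], Z_2=3
gen 2: Z_2=3, draws=[0, 0, 0], offspring=[2, 2, 2], Z_3=6
gen 3: Z_3=6, draws=[4, 3, 2, 6, 6, 4], offspring=[0, 2, 3, 0, 0, 0], Z_4=5
gen 4: Z_4=5, draws=[4, 4, 5, 2, 0], offspring=[0, 0, 0, 3, 2], Z_5=5
gen 5: Z_5=5, draws=[2, 2, 2, 3, 3], offspring=[3, 3, 3, 2, 2], Z_6=13

13


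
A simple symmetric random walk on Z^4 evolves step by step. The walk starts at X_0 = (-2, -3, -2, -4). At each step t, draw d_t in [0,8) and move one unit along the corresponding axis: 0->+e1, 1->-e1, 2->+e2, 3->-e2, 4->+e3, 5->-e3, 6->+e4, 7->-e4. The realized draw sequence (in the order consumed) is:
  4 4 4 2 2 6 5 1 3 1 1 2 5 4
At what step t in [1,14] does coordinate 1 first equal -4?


10

t=0: X=(-2, -3, -2, -4), d=4 → +e3, X_1=(-2, -3, -1, -4)
t=1: X=(-2, -3, -1, -4), d=4 → +e3, X_2=(-2, -3, 0, -4)
t=2: X=(-2, -3, 0, -4), d=4 → +e3, X_3=(-2, -3, 1, -4)
t=3: X=(-2, -3, 1, -4), d=2 → +e2, X_4=(-2, -2, 1, -4)
t=4: X=(-2, -2, 1, -4), d=2 → +e2, X_5=(-2, -1, 1, -4)
t=5: X=(-2, -1, 1, -4), d=6 → +e4, X_6=(-2, -1, 1, -3)
t=6: X=(-2, -1, 1, -3), d=5 → -e3, X_7=(-2, -1, 0, -3)
t=7: X=(-2, -1, 0, -3), d=1 → -e1, X_8=(-3, -1, 0, -3)
t=8: X=(-3, -1, 0, -3), d=3 → -e2, X_9=(-3, -2, 0, -3)
t=9: X=(-3, -2, 0, -3), d=1 → -e1, X_10=(-4, -2, 0, -3)
t=10: X=(-4, -2, 0, -3), d=1 → -e1, X_11=(-5, -2, 0, -3)
t=11: X=(-5, -2, 0, -3), d=2 → +e2, X_12=(-5, -1, 0, -3)
t=12: X=(-5, -1, 0, -3), d=5 → -e3, X_13=(-5, -1, -1, -3)
t=13: X=(-5, -1, -1, -3), d=4 → +e3, X_14=(-5, -1, 0, -3)


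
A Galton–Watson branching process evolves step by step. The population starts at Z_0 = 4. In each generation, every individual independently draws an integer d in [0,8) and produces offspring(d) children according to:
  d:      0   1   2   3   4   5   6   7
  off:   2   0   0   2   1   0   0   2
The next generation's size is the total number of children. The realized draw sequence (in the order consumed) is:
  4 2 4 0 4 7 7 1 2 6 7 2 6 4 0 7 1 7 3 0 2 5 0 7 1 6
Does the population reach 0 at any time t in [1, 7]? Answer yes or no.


gen 0: Z_0=4, draws=[4, 2, 4, 0], offspring=[1, 0, 1, 2], Z_1=4
gen 1: Z_1=4, draws=[4, 7, 7, 1], offspring=[1, 2, 2, 0], Z_2=5
gen 2: Z_2=5, draws=[2, 6, 7, 2, 6], offspring=[0, 0, 2, 0, 0], Z_3=2
gen 3: Z_3=2, draws=[4, 0], offspring=[1, 2], Z_4=3
gen 4: Z_4=3, draws=[7, 1, 7], offspring=[2, 0, 2], Z_5=4
gen 5: Z_5=4, draws=[3, 0, 2, 5], offspring=[2, 2, 0, 0], Z_6=4
gen 6: Z_6=4, draws=[0, 7, 1, 6], offspring=[2, 2, 0, 0], Z_7=4

no


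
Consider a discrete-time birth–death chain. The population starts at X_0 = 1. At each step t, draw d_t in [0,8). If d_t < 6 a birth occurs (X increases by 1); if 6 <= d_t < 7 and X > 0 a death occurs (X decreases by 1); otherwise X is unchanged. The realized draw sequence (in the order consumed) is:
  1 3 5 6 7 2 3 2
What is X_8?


t=0: X=1, d=1 → birth, X_1=2
t=1: X=2, d=3 → birth, X_2=3
t=2: X=3, d=5 → birth, X_3=4
t=3: X=4, d=6 → death, X_4=3
t=4: X=3, d=7 → hold, X_5=3
t=5: X=3, d=2 → birth, X_6=4
t=6: X=4, d=3 → birth, X_7=5
t=7: X=5, d=2 → birth, X_8=6

6


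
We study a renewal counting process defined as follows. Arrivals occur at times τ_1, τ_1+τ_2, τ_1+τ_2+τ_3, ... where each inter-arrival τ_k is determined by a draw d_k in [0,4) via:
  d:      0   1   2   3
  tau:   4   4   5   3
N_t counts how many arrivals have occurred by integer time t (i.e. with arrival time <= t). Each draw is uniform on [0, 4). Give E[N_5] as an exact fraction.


1

Inter-arrival values over d=0..3: [4, 4, 5, 3]
Each d has probability 1/4, so the pmf of τ is: f(3) = 1/4, f(4) = 1/2, f(5) = 1/4
Renewal equation for m(n) = E[N_n]: condition on τ_1 = k (if k <= n, one arrival plus a fresh copy on the remaining n−k steps): m(n) = F(n) + Σ_{k<=n} f(k)·m(n−k), where F(n) = P(τ <= n) and m(0) = 0
m(1) = F(1) = 0
m(2) = F(2) = 0
m(3) = F(3) = 1/4
m(4) = F(4) = 3/4
m(5) = F(5) = 1
E[N_5] = m(5) = 1


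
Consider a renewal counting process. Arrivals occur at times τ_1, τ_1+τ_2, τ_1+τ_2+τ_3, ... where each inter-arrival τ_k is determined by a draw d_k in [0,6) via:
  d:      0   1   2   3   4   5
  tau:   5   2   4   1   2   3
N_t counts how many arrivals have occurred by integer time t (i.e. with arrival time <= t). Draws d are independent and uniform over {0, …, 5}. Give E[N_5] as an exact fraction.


Inter-arrival values over d=0..5: [5, 2, 4, 1, 2, 3]
Each d has probability 1/6, so the pmf of τ is: f(1) = 1/6, f(2) = 1/3, f(3) = 1/6, f(4) = 1/6, f(5) = 1/6
Renewal equation for m(n) = E[N_n]: condition on τ_1 = k (if k <= n, one arrival plus a fresh copy on the remaining n−k steps): m(n) = F(n) + Σ_{k<=n} f(k)·m(n−k), where F(n) = P(τ <= n) and m(0) = 0
m(1) = F(1) = 1/6
m(2) = F(2) + f(1)·m(1) = 1/2 + 1/6·1/6 = 19/36
m(3) = F(3) + f(1)·m(2) + f(2)·m(1) = 2/3 + 1/6·19/36 + 1/3·1/6 = 175/216
m(4) = F(4) + f(1)·m(3) + f(2)·m(2) + f(3)·m(1) = 5/6 + 1/6·175/216 + 1/3·19/36 + 1/6·1/6 = 1519/1296
m(5) = F(5) + f(1)·m(4) + f(2)·m(3) + f(3)·m(2) + f(4)·m(1) = 1 + 1/6·1519/1296 + 1/3·175/216 + 1/6·19/36 + 1/6·1/6 = 12295/7776
E[N_5] = m(5) = 12295/7776

12295/7776


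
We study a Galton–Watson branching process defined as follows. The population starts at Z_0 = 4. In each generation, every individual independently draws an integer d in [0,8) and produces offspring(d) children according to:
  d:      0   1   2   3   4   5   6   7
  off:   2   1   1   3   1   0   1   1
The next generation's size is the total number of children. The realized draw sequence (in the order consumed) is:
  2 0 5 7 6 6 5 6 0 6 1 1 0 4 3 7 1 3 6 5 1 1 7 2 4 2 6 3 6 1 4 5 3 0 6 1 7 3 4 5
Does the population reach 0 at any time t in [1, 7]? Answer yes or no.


gen 0: Z_0=4, draws=[2, 0, 5, 7], offspring=[1, 2, 0, 1], Z_1=4
gen 1: Z_1=4, draws=[6, 6, 5, 6], offspring=[1, 1, 0, 1], Z_2=3
gen 2: Z_2=3, draws=[0, 6, 1], offspring=[2, 1, 1], Z_3=4
gen 3: Z_3=4, draws=[1, 0, 4, 3], offspring=[1, 2, 1, 3], Z_4=7
gen 4: Z_4=7, draws=[7, 1, 3, 6, 5, 1, 1], offspring=[1, 1, 3, 1, 0, 1, 1], Z_5=8
gen 5: Z_5=8, draws=[7, 2, 4, 2, 6, 3, 6, 1], offspring=[1, 1, 1, 1, 1, 3, 1, 1], Z_6=10
gen 6: Z_6=10, draws=[4, 5, 3, 0, 6, 1, 7, 3, 4, 5], offspring=[1, 0, 3, 2, 1, 1, 1, 3, 1, 0], Z_7=13

no


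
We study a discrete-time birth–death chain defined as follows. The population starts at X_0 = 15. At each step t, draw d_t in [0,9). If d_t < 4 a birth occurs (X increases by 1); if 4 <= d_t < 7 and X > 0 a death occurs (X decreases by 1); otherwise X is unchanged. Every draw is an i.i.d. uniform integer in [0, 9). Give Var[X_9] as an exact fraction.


62/9

X can drop by at most 1 per step and X_0 = 15 > T = 9, so X_t >= 15 − t >= 6 > 0 for every t <= 9: the floor at 0 (the 'and X > 0' condition) never binds. Hence X_9 = X_0 + Σ_{t<9} Y_t with i.i.d. increments Y_t = y(d_t) ∈ {+1, −1, 0}.
Outcome values over d=0..8: [1, 1, 1, 1, -1, -1, -1, 0, 0]
Σy = 1, Σy² = 7, M = 9
μ = 1/9 = 1/9,  σ² = 7/9 − (1/9)² = 62/81
Independent increments: Var[X_9] = 9·σ² = 9·(62/81) = 62/9


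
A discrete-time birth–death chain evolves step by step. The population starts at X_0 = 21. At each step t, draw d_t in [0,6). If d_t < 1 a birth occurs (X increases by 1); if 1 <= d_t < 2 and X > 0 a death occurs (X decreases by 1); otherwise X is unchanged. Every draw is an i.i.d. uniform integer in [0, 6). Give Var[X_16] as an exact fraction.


16/3

X can drop by at most 1 per step and X_0 = 21 > T = 16, so X_t >= 21 − t >= 5 > 0 for every t <= 16: the floor at 0 (the 'and X > 0' condition) never binds. Hence X_16 = X_0 + Σ_{t<16} Y_t with i.i.d. increments Y_t = y(d_t) ∈ {+1, −1, 0}.
Outcome values over d=0..5: [1, -1, 0, 0, 0, 0]
Σy = 0, Σy² = 2, M = 6
μ = 0/6 = 0,  σ² = 2/6 − (0)² = 1/3
Independent increments: Var[X_16] = 16·σ² = 16·(1/3) = 16/3


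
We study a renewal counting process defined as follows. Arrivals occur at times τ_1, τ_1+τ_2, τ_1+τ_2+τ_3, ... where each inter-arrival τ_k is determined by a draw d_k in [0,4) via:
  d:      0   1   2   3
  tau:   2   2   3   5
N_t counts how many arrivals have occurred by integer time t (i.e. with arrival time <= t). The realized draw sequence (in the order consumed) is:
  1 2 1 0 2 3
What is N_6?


draw d_1=1: τ_1=2, arrival time A_1=2
draw d_2=2: τ_2=3, arrival time A_2=5
draw d_3=1: τ_3=2, arrival time A_3=7
draw d_4=0: τ_4=2, arrival time A_4=9
draw d_5=2: τ_5=3, arrival time A_5=12
draw d_6=3: τ_6=5, arrival time A_6=17
N_t over t=0..6: 0:0 1:0 2:1 3:1 4:1 5:2 6:2

2


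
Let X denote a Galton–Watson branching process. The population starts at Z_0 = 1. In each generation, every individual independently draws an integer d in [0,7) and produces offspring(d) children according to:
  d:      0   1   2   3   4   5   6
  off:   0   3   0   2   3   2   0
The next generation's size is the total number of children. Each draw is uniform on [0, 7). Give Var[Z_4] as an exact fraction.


Outcome values over d=0..6: [0, 3, 0, 2, 3, 2, 0]
Σy = 10, Σy² = 26, M = 7
μ = 10/7 = 10/7,  σ² = 26/7 − (10/7)² = 82/49
V_0 = 0, E_0 = 1
V_1 = 82/49·E_0 + (10/7)²·V_0 = 82/49;  E_1 = 10/7
V_2 = 82/49·E_1 + (10/7)²·V_1 = 13940/2401;  E_2 = 100/49
V_3 = 82/49·E_2 + (10/7)²·V_2 = 1795800/117649;  E_3 = 1000/343
V_4 = 82/49·E_3 + (10/7)²·V_3 = 207706000/5764801;  E_4 = 10000/2401

207706000/5764801


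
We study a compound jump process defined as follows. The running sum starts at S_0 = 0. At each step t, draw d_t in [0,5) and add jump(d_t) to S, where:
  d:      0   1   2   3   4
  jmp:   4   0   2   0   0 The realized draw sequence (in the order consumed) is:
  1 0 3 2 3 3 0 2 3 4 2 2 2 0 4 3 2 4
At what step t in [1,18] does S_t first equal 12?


t=0: S=0, d=1, jump=0, S_1=0
t=1: S=0, d=0, jump=4, S_2=4
t=2: S=4, d=3, jump=0, S_3=4
t=3: S=4, d=2, jump=2, S_4=6
t=4: S=6, d=3, jump=0, S_5=6
t=5: S=6, d=3, jump=0, S_6=6
t=6: S=6, d=0, jump=4, S_7=10
t=7: S=10, d=2, jump=2, S_8=12
t=8: S=12, d=3, jump=0, S_9=12
t=9: S=12, d=4, jump=0, S_10=12
t=10: S=12, d=2, jump=2, S_11=14
t=11: S=14, d=2, jump=2, S_12=16
t=12: S=16, d=2, jump=2, S_13=18
t=13: S=18, d=0, jump=4, S_14=22
t=14: S=22, d=4, jump=0, S_15=22
t=15: S=22, d=3, jump=0, S_16=22
t=16: S=22, d=2, jump=2, S_17=24
t=17: S=24, d=4, jump=0, S_18=24

8


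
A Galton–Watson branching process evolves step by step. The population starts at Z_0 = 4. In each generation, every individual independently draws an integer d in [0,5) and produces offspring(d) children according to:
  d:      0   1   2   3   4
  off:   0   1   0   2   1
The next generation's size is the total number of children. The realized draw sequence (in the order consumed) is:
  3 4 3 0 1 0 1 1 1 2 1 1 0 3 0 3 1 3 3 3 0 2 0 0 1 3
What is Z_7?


gen 0: Z_0=4, draws=[3, 4, 3, 0], offspring=[2, 1, 2, 0], Z_1=5
gen 1: Z_1=5, draws=[1, 0, 1, 1, 1], offspring=[1, 0, 1, 1, 1], Z_2=4
gen 2: Z_2=4, draws=[2, 1, 1, 0], offspring=[0, 1, 1, 0], Z_3=2
gen 3: Z_3=2, draws=[3, 0], offspring=[2, 0], Z_4=2
gen 4: Z_4=2, draws=[3, 1], offspring=[2, 1], Z_5=3
gen 5: Z_5=3, draws=[3, 3, 3], offspring=[2, 2, 2], Z_6=6
gen 6: Z_6=6, draws=[0, 2, 0, 0, 1, 3], offspring=[0, 0, 0, 0, 1, 2], Z_7=3

3


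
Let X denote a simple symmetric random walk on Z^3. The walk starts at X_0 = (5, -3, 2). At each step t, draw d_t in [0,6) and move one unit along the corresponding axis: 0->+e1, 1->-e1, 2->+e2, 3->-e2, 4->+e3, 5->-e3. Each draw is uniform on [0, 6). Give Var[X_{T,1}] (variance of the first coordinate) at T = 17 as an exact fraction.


Outcome values over d=0..5: [1, -1, 0, 0, 0, 0]
Σy = 0, Σy² = 2, M = 6
μ = 0/6 = 0,  σ² = 2/6 − (0)² = 1/3
Independent increments: Var[X_17] = 17·σ² = 17·(1/3) = 17/3

17/3
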